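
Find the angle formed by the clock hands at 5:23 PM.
Hour hand position: 5 x 30 + 23 x 0.5 = 161.5 degrees
Minute hand position: 23 x 6 = 138 degrees
Difference: |161.5 - 138| = 23.5 degrees
The angle between the hands is 23.5 degrees

Final answer: 23.5 degrees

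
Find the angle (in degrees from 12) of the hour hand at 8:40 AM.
The hour hand moves 30 degrees per hour and 0.5 degrees per minute.
At 8:40: (8) x 30 + 40 x 0.5 = 240 + 20 = 260 degrees

Final answer: 260 degrees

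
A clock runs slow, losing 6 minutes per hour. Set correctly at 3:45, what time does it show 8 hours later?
For every 60 true minutes, the faulty clock advances 60 - 6 = 54 minutes.
True elapsed: 8 hours = 480 minutes.
Faulty clock advances: 480 x 54/60 = 432 minutes (drift: 48 minutes behind).
Shown time: 3:45 + 432 minutes = 10:57.

Final answer: 10:57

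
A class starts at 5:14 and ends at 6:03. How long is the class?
From 5:14 to 6:03:
(6 x 60 + 3) - (5 x 60 + 14) = 363 - 314 = 49 minutes
= 49 minutes

Final answer: 49 minutes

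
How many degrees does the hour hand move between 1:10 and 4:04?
The hour hand moves 0.5 degrees per minute.
Time elapsed: 4:04 - 1:10 = 174 minutes
Angular displacement: 174 x 0.5 = 87 degrees

Final answer: 87 degrees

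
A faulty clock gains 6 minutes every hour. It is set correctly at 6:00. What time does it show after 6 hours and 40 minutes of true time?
For every 60 true minutes, the faulty clock advances 60 + 6 = 66 minutes.
True elapsed: 6 hours and 40 minutes = 400 minutes.
Faulty clock advances: 400 x 66/60 = 440 minutes (drift: 40 minutes ahead).
Shown time: 6:00 + 440 minutes = 1:20.

Final answer: 1:20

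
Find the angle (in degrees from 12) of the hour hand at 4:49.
The hour hand moves 30 degrees per hour and 0.5 degrees per minute.
At 4:49: (4) x 30 + 49 x 0.5 = 120 + 24.5 = 144.5 degrees

Final answer: 144.5 degrees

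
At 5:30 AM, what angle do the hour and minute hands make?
Hour hand position: 5 x 30 + 30 x 0.5 = 165 degrees
Minute hand position: 30 x 6 = 180 degrees
Difference: |165 - 180| = 15 degrees
The angle between the hands is 15 degrees

Final answer: 15 degrees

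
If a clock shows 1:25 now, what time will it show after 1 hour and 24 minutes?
Starting time: 1:25
Adding 24 minutes to 25 minutes: 25 + 24 = 49 minutes
Adding 1 hour: 1 + 1 = 2
Final time: 2:49

Final answer: 2:49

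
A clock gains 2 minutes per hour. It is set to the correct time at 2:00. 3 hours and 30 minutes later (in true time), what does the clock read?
For every 60 true minutes, the faulty clock advances 60 + 2 = 62 minutes.
True elapsed: 3 hours and 30 minutes = 210 minutes.
Faulty clock advances: 210 x 62/60 = 217 minutes (drift: 7 minutes ahead).
Shown time: 2:00 + 217 minutes = 5:37.

Final answer: 5:37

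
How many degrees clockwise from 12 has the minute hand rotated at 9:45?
The minute hand moves 6 degrees per minute.
At 9:45: 45 x 6 = 270 degrees

Final answer: 270 degrees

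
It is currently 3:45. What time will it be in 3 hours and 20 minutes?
Starting time: 3:45
Adding 20 minutes to 45 minutes: 45 + 20 = 65 minutes = 1 hour and 5 minutes
Adding 3 hours: 3 + 3 + 1 (carry) = 7
Final time: 7:05

Final answer: 7:05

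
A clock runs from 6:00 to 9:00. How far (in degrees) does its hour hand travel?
The hour hand moves 0.5 degrees per minute.
Time elapsed: 9:00 - 6:00 = 180 minutes
Angular displacement: 180 x 0.5 = 90 degrees

Final answer: 90 degrees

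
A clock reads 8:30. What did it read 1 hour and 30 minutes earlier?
Starting time: 8:30 = 510 total minutes past 12:00
Subtracting: 1 hour and 30 minutes = 90 minutes
510 - 90 = 420 minutes
= 7 hours past 12:00 = 7:00

Final answer: 7:00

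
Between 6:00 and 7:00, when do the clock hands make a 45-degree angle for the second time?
At t minutes past 6:00, the hour hand is at 30 x 6 + 0.5t degrees and the minute hand is at 6t degrees.
The smaller angle between them is 45 degrees when |30H - 5.5t| = 45 or |30H - 5.5t| = 315.
With H = 6, solve 30 x 6 - 5.5t = +/- target for each target:
  t = (30 x 6 - 45) / 5.5 = 24.55
  t = (30 x 6 + 45) / 5.5 = 40.91
  t = (30 x 6 - 315) / 5.5 = -24.55 (outside (0, 60))
  t = (30 x 6 + 315) / 5.5 = 90 (outside (0, 60))
Valid solutions in (0, 60): {24.55, 40.91} minutes.
The second occurrence is t = 40.91 minutes.
The hands form a 45-degree angle at 40.91 minutes past 6:00.

Final answer: 40.91 minutes past 6:00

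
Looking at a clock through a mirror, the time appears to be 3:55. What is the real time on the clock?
Reflection across the vertical (12-6) axis maps a hand at angle A degrees to (360 - A) degrees, which sends a reading of T minutes past 12:00 to (720 - T) minutes past 12:00.
Mirror reads 3:55 = 235 minutes past 12:00.
Actual time: (720 - 235) mod 720 = 485 minutes = 8:05.

Final answer: 8:05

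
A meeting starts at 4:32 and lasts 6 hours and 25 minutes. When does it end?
Starting time: 4:32
Adding 25 minutes to 32 minutes: 32 + 25 = 57 minutes
Adding 6 hours: 4 + 6 = 10
Final time: 10:57

Final answer: 10:57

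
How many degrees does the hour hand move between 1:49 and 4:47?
The hour hand moves 0.5 degrees per minute.
Time elapsed: 4:47 - 1:49 = 178 minutes
Angular displacement: 178 x 0.5 = 89 degrees

Final answer: 89 degrees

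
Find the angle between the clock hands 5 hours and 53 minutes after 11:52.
First find the time 5 hours and 53 minutes after 11:52.
Total minutes: 11 x 60 + 52 + 5 x 60 + 53 = 1065.
1065 mod 720 = 345 minutes = 5:45.
Now compute the angle at 5:45:
Hour hand: 5 x 30 + 45 x 0.5 = 172.5 degrees
Minute hand: 45 x 6 = 270 degrees
Difference: |172.5 - 270| = 97.5 degrees
The angle is 97.5 degrees

Final answer: 97.5 degrees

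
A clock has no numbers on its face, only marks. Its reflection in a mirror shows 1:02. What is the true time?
Reflection across the vertical (12-6) axis maps a hand at angle A degrees to (360 - A) degrees, which sends a reading of T minutes past 12:00 to (720 - T) minutes past 12:00.
Mirror reads 1:02 = 62 minutes past 12:00.
Actual time: (720 - 62) mod 720 = 658 minutes = 10:58.

Final answer: 10:58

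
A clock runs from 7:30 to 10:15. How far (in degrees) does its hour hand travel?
The hour hand moves 0.5 degrees per minute.
Time elapsed: 10:15 - 7:30 = 165 minutes
Angular displacement: 165 x 0.5 = 82.5 degrees

Final answer: 82.5 degrees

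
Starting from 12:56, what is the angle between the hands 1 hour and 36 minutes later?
First find the time 1 hour and 36 minutes after 12:56.
Total minutes: 12 x 60 + 56 + 1 x 60 + 36 = 872.
872 mod 720 = 152 minutes = 2:32.
Now compute the angle at 2:32:
Hour hand: 2 x 30 + 32 x 0.5 = 76 degrees
Minute hand: 32 x 6 = 192 degrees
Difference: |76 - 192| = 116 degrees
The angle is 116 degrees

Final answer: 116 degrees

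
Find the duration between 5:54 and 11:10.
From 5:54 to 11:10:
(11 x 60 + 10) - (5 x 60 + 54) = 670 - 354 = 316 minutes
= 5 hours and 16 minutes

Final answer: 5 hours and 16 minutes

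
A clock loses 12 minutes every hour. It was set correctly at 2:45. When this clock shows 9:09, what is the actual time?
For every 60 true minutes, the faulty clock advances 48 minutes, so 1 faulty-clock minute corresponds to 60/48 true minutes.
From 2:45 to 9:09 on the faulty dial is 384 minutes.
True elapsed: 384 x 60/48 = 480 minutes = 8 hours.
True time: 2:45 + 8 hours = 10:45.

Final answer: 10:45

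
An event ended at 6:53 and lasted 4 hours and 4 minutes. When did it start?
Starting time: 6:53 = 413 total minutes past 12:00
Subtracting: 4 hours and 4 minutes = 244 minutes
413 - 244 = 169 minutes
= 2 hours and 49 minutes past 12:00 = 2:49

Final answer: 2:49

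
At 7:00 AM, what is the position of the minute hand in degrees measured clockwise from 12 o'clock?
The minute hand moves 6 degrees per minute.
At 7:00: 0 x 6 = 0 degrees

Final answer: 0 degrees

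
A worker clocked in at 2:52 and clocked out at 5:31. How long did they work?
From 2:52 to 5:31:
(5 x 60 + 31) - (2 x 60 + 52) = 331 - 172 = 159 minutes
= 2 hours and 39 minutes

Final answer: 2 hours and 39 minutes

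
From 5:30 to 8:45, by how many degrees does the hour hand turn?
The hour hand moves 0.5 degrees per minute.
Time elapsed: 8:45 - 5:30 = 195 minutes
Angular displacement: 195 x 0.5 = 97.5 degrees

Final answer: 97.5 degrees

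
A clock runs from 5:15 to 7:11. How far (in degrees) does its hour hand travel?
The hour hand moves 0.5 degrees per minute.
Time elapsed: 7:11 - 5:15 = 116 minutes
Angular displacement: 116 x 0.5 = 58 degrees

Final answer: 58 degrees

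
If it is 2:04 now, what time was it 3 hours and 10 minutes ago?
Starting time: 2:04 = 124 total minutes past 12:00
Subtracting: 3 hours and 10 minutes = 190 minutes
124 - 190 = -66 (negative, add 12 hours = 720) = 654 minutes
= 10 hours and 54 minutes past 12:00 = 10:54

Final answer: 10:54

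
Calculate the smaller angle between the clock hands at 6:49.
Hour hand position: 6 x 30 + 49 x 0.5 = 204.5 degrees
Minute hand position: 49 x 6 = 294 degrees
Difference: |204.5 - 294| = 89.5 degrees
The angle between the hands is 89.5 degrees

Final answer: 89.5 degrees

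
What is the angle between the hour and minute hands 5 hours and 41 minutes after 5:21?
First find the time 5 hours and 41 minutes after 5:21.
Total minutes: 5 x 60 + 21 + 5 x 60 + 41 = 662.
662 mod 720 = 662 minutes = 11:02.
Now compute the angle at 11:02:
Hour hand: 11 x 30 + 2 x 0.5 = 331 degrees
Minute hand: 2 x 6 = 12 degrees
Difference: |331 - 12| = 319 degrees
Smaller angle: 360 - 319 = 41 degrees

Final answer: 41 degrees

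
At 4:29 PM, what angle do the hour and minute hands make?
Hour hand position: 4 x 30 + 29 x 0.5 = 134.5 degrees
Minute hand position: 29 x 6 = 174 degrees
Difference: |134.5 - 174| = 39.5 degrees
The angle between the hands is 39.5 degrees

Final answer: 39.5 degrees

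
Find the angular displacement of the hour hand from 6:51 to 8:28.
The hour hand moves 0.5 degrees per minute.
Time elapsed: 8:28 - 6:51 = 97 minutes
Angular displacement: 97 x 0.5 = 48.5 degrees

Final answer: 48.5 degrees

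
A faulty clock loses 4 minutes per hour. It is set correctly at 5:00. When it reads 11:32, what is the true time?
For every 60 true minutes, the faulty clock advances 56 minutes, so 1 faulty-clock minute corresponds to 60/56 true minutes.
From 5:00 to 11:32 on the faulty dial is 392 minutes.
True elapsed: 392 x 60/56 = 420 minutes = 7 hours.
True time: 5:00 + 7 hours = 12:00.

Final answer: 12:00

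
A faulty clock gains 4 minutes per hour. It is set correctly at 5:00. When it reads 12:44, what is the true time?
For every 60 true minutes, the faulty clock advances 64 minutes, so 1 faulty-clock minute corresponds to 60/64 true minutes.
From 5:00 to 12:44 on the faulty dial is 464 minutes.
True elapsed: 464 x 60/64 = 435 minutes = 7 hours and 15 minutes.
True time: 5:00 + 7 hours and 15 minutes = 12:15.

Final answer: 12:15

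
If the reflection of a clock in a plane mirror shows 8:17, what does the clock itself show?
Reflection across the vertical (12-6) axis maps a hand at angle A degrees to (360 - A) degrees, which sends a reading of T minutes past 12:00 to (720 - T) minutes past 12:00.
Mirror reads 8:17 = 497 minutes past 12:00.
Actual time: (720 - 497) mod 720 = 223 minutes = 3:43.

Final answer: 3:43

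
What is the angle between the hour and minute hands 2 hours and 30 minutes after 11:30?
First find the time 2 hours and 30 minutes after 11:30.
Total minutes: 11 x 60 + 30 + 2 x 60 + 30 = 840.
840 mod 720 = 120 minutes = 2:00.
Now compute the angle at 2:00:
Hour hand: 2 x 30 + 0 x 0.5 = 60 degrees
Minute hand: 0 x 6 = 0 degrees
Difference: |60 - 0| = 60 degrees
The angle is 60 degrees

Final answer: 60 degrees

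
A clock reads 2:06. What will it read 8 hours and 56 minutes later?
Starting time: 2:06
Adding 56 minutes to 6 minutes: 6 + 56 = 62 minutes = 1 hour and 2 minutes
Adding 8 hours: 2 + 8 + 1 (carry) = 11
Final time: 11:02

Final answer: 11:02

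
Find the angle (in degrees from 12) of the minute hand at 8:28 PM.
The minute hand moves 6 degrees per minute.
At 8:28: 28 x 6 = 168 degrees

Final answer: 168 degrees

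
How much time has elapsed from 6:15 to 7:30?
From 6:15 to 7:30:
(7 x 60 + 30) - (6 x 60 + 15) = 450 - 375 = 75 minutes
= 1 hour and 15 minutes

Final answer: 1 hour and 15 minutes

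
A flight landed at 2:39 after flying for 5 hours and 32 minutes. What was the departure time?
Starting time: 2:39 = 159 total minutes past 12:00
Subtracting: 5 hours and 32 minutes = 332 minutes
159 - 332 = -173 (negative, add 12 hours = 720) = 547 minutes
= 9 hours and 7 minutes past 12:00 = 9:07

Final answer: 9:07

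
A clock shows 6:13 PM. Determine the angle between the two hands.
Hour hand position: 6 x 30 + 13 x 0.5 = 186.5 degrees
Minute hand position: 13 x 6 = 78 degrees
Difference: |186.5 - 78| = 108.5 degrees
The angle between the hands is 108.5 degrees

Final answer: 108.5 degrees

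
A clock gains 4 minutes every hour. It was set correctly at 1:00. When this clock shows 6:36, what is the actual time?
For every 60 true minutes, the faulty clock advances 64 minutes, so 1 faulty-clock minute corresponds to 60/64 true minutes.
From 1:00 to 6:36 on the faulty dial is 336 minutes.
True elapsed: 336 x 60/64 = 315 minutes = 5 hours and 15 minutes.
True time: 1:00 + 5 hours and 15 minutes = 6:15.

Final answer: 6:15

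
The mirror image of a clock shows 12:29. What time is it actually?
Reflection across the vertical (12-6) axis maps a hand at angle A degrees to (360 - A) degrees, which sends a reading of T minutes past 12:00 to (720 - T) minutes past 12:00.
Mirror reads 12:29 = 29 minutes past 12:00.
Actual time: (720 - 29) mod 720 = 691 minutes = 11:31.

Final answer: 11:31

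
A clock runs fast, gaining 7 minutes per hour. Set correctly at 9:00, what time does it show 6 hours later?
For every 60 true minutes, the faulty clock advances 60 + 7 = 67 minutes.
True elapsed: 6 hours = 360 minutes.
Faulty clock advances: 360 x 67/60 = 402 minutes (drift: 42 minutes ahead).
Shown time: 9:00 + 402 minutes = 3:42.

Final answer: 3:42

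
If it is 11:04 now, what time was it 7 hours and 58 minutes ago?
Starting time: 11:04 = 664 total minutes past 12:00
Subtracting: 7 hours and 58 minutes = 478 minutes
664 - 478 = 186 minutes
= 3 hours and 6 minutes past 12:00 = 3:06

Final answer: 3:06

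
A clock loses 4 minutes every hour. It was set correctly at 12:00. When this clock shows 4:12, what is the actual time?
For every 60 true minutes, the faulty clock advances 56 minutes, so 1 faulty-clock minute corresponds to 60/56 true minutes.
From 12:00 to 4:12 on the faulty dial is 252 minutes.
True elapsed: 252 x 60/56 = 270 minutes = 4 hours and 30 minutes.
True time: 12:00 + 4 hours and 30 minutes = 4:30.

Final answer: 4:30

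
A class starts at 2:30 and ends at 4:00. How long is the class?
From 2:30 to 4:00:
(4 x 60 + 0) - (2 x 60 + 30) = 240 - 150 = 90 minutes
= 1 hour and 30 minutes

Final answer: 1 hour and 30 minutes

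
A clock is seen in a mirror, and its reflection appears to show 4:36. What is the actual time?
Reflection across the vertical (12-6) axis maps a hand at angle A degrees to (360 - A) degrees, which sends a reading of T minutes past 12:00 to (720 - T) minutes past 12:00.
Mirror reads 4:36 = 276 minutes past 12:00.
Actual time: (720 - 276) mod 720 = 444 minutes = 7:24.

Final answer: 7:24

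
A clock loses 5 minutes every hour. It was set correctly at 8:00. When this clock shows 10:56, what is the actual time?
For every 60 true minutes, the faulty clock advances 55 minutes, so 1 faulty-clock minute corresponds to 60/55 true minutes.
From 8:00 to 10:56 on the faulty dial is 176 minutes.
True elapsed: 176 x 60/55 = 192 minutes = 3 hours and 12 minutes.
True time: 8:00 + 3 hours and 12 minutes = 11:12.

Final answer: 11:12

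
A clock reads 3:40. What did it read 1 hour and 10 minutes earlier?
Starting time: 3:40 = 220 total minutes past 12:00
Subtracting: 1 hour and 10 minutes = 70 minutes
220 - 70 = 150 minutes
= 2 hours and 30 minutes past 12:00 = 2:30

Final answer: 2:30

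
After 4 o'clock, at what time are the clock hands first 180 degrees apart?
For hands to be 180 degrees apart: |30H - 5.5t| = 180
With H = 4: t = (30 x 4 + 180)/5.5 = 54.55 or t = (30 x 4 - 180)/5.5 = -10.91
First valid solution (0 < t < 60): t = 54.55 minutes
The hands are opposite at 54.55 minutes past 4:00.

Final answer: 54.55 minutes past 4:00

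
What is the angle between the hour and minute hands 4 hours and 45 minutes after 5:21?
First find the time 4 hours and 45 minutes after 5:21.
Total minutes: 5 x 60 + 21 + 4 x 60 + 45 = 606.
606 mod 720 = 606 minutes = 10:06.
Now compute the angle at 10:06:
Hour hand: 10 x 30 + 6 x 0.5 = 303 degrees
Minute hand: 6 x 6 = 36 degrees
Difference: |303 - 36| = 267 degrees
Smaller angle: 360 - 267 = 93 degrees

Final answer: 93 degrees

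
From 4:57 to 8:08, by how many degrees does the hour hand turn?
The hour hand moves 0.5 degrees per minute.
Time elapsed: 8:08 - 4:57 = 191 minutes
Angular displacement: 191 x 0.5 = 95.5 degrees

Final answer: 95.5 degrees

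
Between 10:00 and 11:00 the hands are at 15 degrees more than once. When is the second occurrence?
At t minutes past 10:00, the hour hand is at 30 x 10 + 0.5t degrees and the minute hand is at 6t degrees.
The smaller angle between them is 15 degrees when |30H - 5.5t| = 15 or |30H - 5.5t| = 345.
With H = 10, solve 30 x 10 - 5.5t = +/- target for each target:
  t = (30 x 10 - 15) / 5.5 = 51.82
  t = (30 x 10 + 15) / 5.5 = 57.27
  t = (30 x 10 - 345) / 5.5 = -8.18 (outside (0, 60))
  t = (30 x 10 + 345) / 5.5 = 117.27 (outside (0, 60))
Valid solutions in (0, 60): {51.82, 57.27} minutes.
The second occurrence is t = 57.27 minutes.
The hands form a 15-degree angle at 57.27 minutes past 10:00.

Final answer: 57.27 minutes past 10:00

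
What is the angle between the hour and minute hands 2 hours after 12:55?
First find the time 2 hours after 12:55.
Total minutes: 12 x 60 + 55 + 2 x 60 + 0 = 895.
895 mod 720 = 175 minutes = 2:55.
Now compute the angle at 2:55:
Hour hand: 2 x 30 + 55 x 0.5 = 87.5 degrees
Minute hand: 55 x 6 = 330 degrees
Difference: |87.5 - 330| = 242.5 degrees
Smaller angle: 360 - 242.5 = 117.5 degrees

Final answer: 117.5 degrees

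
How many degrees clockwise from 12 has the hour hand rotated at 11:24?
The hour hand moves 30 degrees per hour and 0.5 degrees per minute.
At 11:24: (11) x 30 + 24 x 0.5 = 330 + 12 = 342 degrees

Final answer: 342 degrees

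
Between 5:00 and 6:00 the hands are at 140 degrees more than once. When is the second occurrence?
At t minutes past 5:00, the hour hand is at 30 x 5 + 0.5t degrees and the minute hand is at 6t degrees.
The smaller angle between them is 140 degrees when |30H - 5.5t| = 140 or |30H - 5.5t| = 220.
With H = 5, solve 30 x 5 - 5.5t = +/- target for each target:
  t = (30 x 5 - 140) / 5.5 = 1.82
  t = (30 x 5 + 140) / 5.5 = 52.73
  t = (30 x 5 - 220) / 5.5 = -12.73 (outside (0, 60))
  t = (30 x 5 + 220) / 5.5 = 67.27 (outside (0, 60))
Valid solutions in (0, 60): {1.82, 52.73} minutes.
The second occurrence is t = 52.73 minutes.
The hands form a 140-degree angle at 52.73 minutes past 5:00.

Final answer: 52.73 minutes past 5:00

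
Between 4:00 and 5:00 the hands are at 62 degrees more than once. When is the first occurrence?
At t minutes past 4:00, the hour hand is at 30 x 4 + 0.5t degrees and the minute hand is at 6t degrees.
The smaller angle between them is 62 degrees when |30H - 5.5t| = 62 or |30H - 5.5t| = 298.
With H = 4, solve 30 x 4 - 5.5t = +/- target for each target:
  t = (30 x 4 - 62) / 5.5 = 10.55
  t = (30 x 4 + 62) / 5.5 = 33.09
  t = (30 x 4 - 298) / 5.5 = -32.36 (outside (0, 60))
  t = (30 x 4 + 298) / 5.5 = 76 (outside (0, 60))
Valid solutions in (0, 60): {10.55, 33.09} minutes.
The first occurrence is t = 10.55 minutes.
The hands form a 62-degree angle at 10.55 minutes past 4:00.

Final answer: 10.55 minutes past 4:00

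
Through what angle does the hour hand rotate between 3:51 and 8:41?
The hour hand moves 0.5 degrees per minute.
Time elapsed: 8:41 - 3:51 = 290 minutes
Angular displacement: 290 x 0.5 = 145 degrees

Final answer: 145 degrees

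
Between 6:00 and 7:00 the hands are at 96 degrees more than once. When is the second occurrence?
At t minutes past 6:00, the hour hand is at 30 x 6 + 0.5t degrees and the minute hand is at 6t degrees.
The smaller angle between them is 96 degrees when |30H - 5.5t| = 96 or |30H - 5.5t| = 264.
With H = 6, solve 30 x 6 - 5.5t = +/- target for each target:
  t = (30 x 6 - 96) / 5.5 = 15.27
  t = (30 x 6 + 96) / 5.5 = 50.18
  t = (30 x 6 - 264) / 5.5 = -15.27 (outside (0, 60))
  t = (30 x 6 + 264) / 5.5 = 80.73 (outside (0, 60))
Valid solutions in (0, 60): {15.27, 50.18} minutes.
The second occurrence is t = 50.18 minutes.
The hands form a 96-degree angle at 50.18 minutes past 6:00.

Final answer: 50.18 minutes past 6:00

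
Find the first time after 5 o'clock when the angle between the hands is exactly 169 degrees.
At t minutes past 5:00, the hour hand is at 30 x 5 + 0.5t degrees and the minute hand is at 6t degrees.
The smaller angle between them is 169 degrees when |30H - 5.5t| = 169 or |30H - 5.5t| = 191.
With H = 5, solve 30 x 5 - 5.5t = +/- target for each target:
  t = (30 x 5 - 169) / 5.5 = -3.45 (outside (0, 60))
  t = (30 x 5 + 169) / 5.5 = 58
  t = (30 x 5 - 191) / 5.5 = -7.45 (outside (0, 60))
  t = (30 x 5 + 191) / 5.5 = 62 (outside (0, 60))
Valid solutions in (0, 60): {58} minutes.
The first occurrence is t = 58 minutes.
The hands form a 169-degree angle at 58 minutes past 5:00.

Final answer: 58 minutes past 5:00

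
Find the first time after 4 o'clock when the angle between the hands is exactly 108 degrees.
At t minutes past 4:00, the hour hand is at 30 x 4 + 0.5t degrees and the minute hand is at 6t degrees.
The smaller angle between them is 108 degrees when |30H - 5.5t| = 108 or |30H - 5.5t| = 252.
With H = 4, solve 30 x 4 - 5.5t = +/- target for each target:
  t = (30 x 4 - 108) / 5.5 = 2.18
  t = (30 x 4 + 108) / 5.5 = 41.45
  t = (30 x 4 - 252) / 5.5 = -24 (outside (0, 60))
  t = (30 x 4 + 252) / 5.5 = 67.64 (outside (0, 60))
Valid solutions in (0, 60): {2.18, 41.45} minutes.
The first occurrence is t = 2.18 minutes.
The hands form a 108-degree angle at 2.18 minutes past 4:00.

Final answer: 2.18 minutes past 4:00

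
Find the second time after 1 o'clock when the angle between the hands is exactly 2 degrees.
At t minutes past 1:00, the hour hand is at 30 x 1 + 0.5t degrees and the minute hand is at 6t degrees.
The smaller angle between them is 2 degrees when |30H - 5.5t| = 2 or |30H - 5.5t| = 358.
With H = 1, solve 30 x 1 - 5.5t = +/- target for each target:
  t = (30 x 1 - 2) / 5.5 = 5.09
  t = (30 x 1 + 2) / 5.5 = 5.82
  t = (30 x 1 - 358) / 5.5 = -59.64 (outside (0, 60))
  t = (30 x 1 + 358) / 5.5 = 70.55 (outside (0, 60))
Valid solutions in (0, 60): {5.09, 5.82} minutes.
The second occurrence is t = 5.82 minutes.
The hands form a 2-degree angle at 5.82 minutes past 1:00.

Final answer: 5.82 minutes past 1:00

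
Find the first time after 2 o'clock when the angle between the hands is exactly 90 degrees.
At t minutes past 2:00, the hour hand is at 30 x 2 + 0.5t degrees and the minute hand is at 6t degrees.
The smaller angle between them is 90 degrees when |30H - 5.5t| = 90 or |30H - 5.5t| = 270.
With H = 2, solve 30 x 2 - 5.5t = +/- target for each target:
  t = (30 x 2 - 90) / 5.5 = -5.45 (outside (0, 60))
  t = (30 x 2 + 90) / 5.5 = 27.27
  t = (30 x 2 - 270) / 5.5 = -38.18 (outside (0, 60))
  t = (30 x 2 + 270) / 5.5 = 60 (outside (0, 60))
Valid solutions in (0, 60): {27.27} minutes.
The first occurrence is t = 27.27 minutes.
The hands form a 90-degree angle at 27.27 minutes past 2:00.

Final answer: 27.27 minutes past 2:00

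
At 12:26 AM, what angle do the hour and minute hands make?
Hour hand position: 0 x 30 + 26 x 0.5 = 13 degrees
Minute hand position: 26 x 6 = 156 degrees
Difference: |13 - 156| = 143 degrees
The angle between the hands is 143 degrees

Final answer: 143 degrees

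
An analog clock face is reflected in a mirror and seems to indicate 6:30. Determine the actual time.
Reflection across the vertical (12-6) axis maps a hand at angle A degrees to (360 - A) degrees, which sends a reading of T minutes past 12:00 to (720 - T) minutes past 12:00.
Mirror reads 6:30 = 390 minutes past 12:00.
Actual time: (720 - 390) mod 720 = 330 minutes = 5:30.

Final answer: 5:30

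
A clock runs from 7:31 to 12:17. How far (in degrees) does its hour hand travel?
The hour hand moves 0.5 degrees per minute.
Time elapsed: 12:17 - 7:31 = 286 minutes
Angular displacement: 286 x 0.5 = 143 degrees

Final answer: 143 degrees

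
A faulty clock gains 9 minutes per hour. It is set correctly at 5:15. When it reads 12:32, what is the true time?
For every 60 true minutes, the faulty clock advances 69 minutes, so 1 faulty-clock minute corresponds to 60/69 true minutes.
From 5:15 to 12:32 on the faulty dial is 437 minutes.
True elapsed: 437 x 60/69 = 380 minutes = 6 hours and 20 minutes.
True time: 5:15 + 6 hours and 20 minutes = 11:35.

Final answer: 11:35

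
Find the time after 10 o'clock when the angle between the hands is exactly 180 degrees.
For hands to be 180 degrees apart: |30H - 5.5t| = 180
With H = 10: t = (30 x 10 + 180)/5.5 = 87.27 or t = (30 x 10 - 180)/5.5 = 21.82
First valid solution (0 < t < 60): t = 21.82 minutes
The hands are opposite at 21.82 minutes past 10:00.

Final answer: 21.82 minutes past 10:00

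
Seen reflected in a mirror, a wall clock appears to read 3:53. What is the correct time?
Reflection across the vertical (12-6) axis maps a hand at angle A degrees to (360 - A) degrees, which sends a reading of T minutes past 12:00 to (720 - T) minutes past 12:00.
Mirror reads 3:53 = 233 minutes past 12:00.
Actual time: (720 - 233) mod 720 = 487 minutes = 8:07.

Final answer: 8:07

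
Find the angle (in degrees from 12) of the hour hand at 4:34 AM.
The hour hand moves 30 degrees per hour and 0.5 degrees per minute.
At 4:34: (4) x 30 + 34 x 0.5 = 120 + 17 = 137 degrees

Final answer: 137 degrees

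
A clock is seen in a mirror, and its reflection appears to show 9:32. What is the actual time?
Reflection across the vertical (12-6) axis maps a hand at angle A degrees to (360 - A) degrees, which sends a reading of T minutes past 12:00 to (720 - T) minutes past 12:00.
Mirror reads 9:32 = 572 minutes past 12:00.
Actual time: (720 - 572) mod 720 = 148 minutes = 2:28.

Final answer: 2:28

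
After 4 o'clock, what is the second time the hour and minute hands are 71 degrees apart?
At t minutes past 4:00, the hour hand is at 30 x 4 + 0.5t degrees and the minute hand is at 6t degrees.
The smaller angle between them is 71 degrees when |30H - 5.5t| = 71 or |30H - 5.5t| = 289.
With H = 4, solve 30 x 4 - 5.5t = +/- target for each target:
  t = (30 x 4 - 71) / 5.5 = 8.91
  t = (30 x 4 + 71) / 5.5 = 34.73
  t = (30 x 4 - 289) / 5.5 = -30.73 (outside (0, 60))
  t = (30 x 4 + 289) / 5.5 = 74.36 (outside (0, 60))
Valid solutions in (0, 60): {8.91, 34.73} minutes.
The second occurrence is t = 34.73 minutes.
The hands form a 71-degree angle at 34.73 minutes past 4:00.

Final answer: 34.73 minutes past 4:00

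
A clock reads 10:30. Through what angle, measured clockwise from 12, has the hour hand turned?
The hour hand moves 30 degrees per hour and 0.5 degrees per minute.
At 10:30: (10) x 30 + 30 x 0.5 = 300 + 15 = 315 degrees

Final answer: 315 degrees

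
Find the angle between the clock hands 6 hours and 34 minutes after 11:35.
First find the time 6 hours and 34 minutes after 11:35.
Total minutes: 11 x 60 + 35 + 6 x 60 + 34 = 1089.
1089 mod 720 = 369 minutes = 6:09.
Now compute the angle at 6:09:
Hour hand: 6 x 30 + 9 x 0.5 = 184.5 degrees
Minute hand: 9 x 6 = 54 degrees
Difference: |184.5 - 54| = 130.5 degrees
The angle is 130.5 degrees

Final answer: 130.5 degrees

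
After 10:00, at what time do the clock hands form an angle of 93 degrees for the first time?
At t minutes past 10:00, the hour hand is at 30 x 10 + 0.5t degrees and the minute hand is at 6t degrees.
The smaller angle between them is 93 degrees when |30H - 5.5t| = 93 or |30H - 5.5t| = 267.
With H = 10, solve 30 x 10 - 5.5t = +/- target for each target:
  t = (30 x 10 - 93) / 5.5 = 37.64
  t = (30 x 10 + 93) / 5.5 = 71.45 (outside (0, 60))
  t = (30 x 10 - 267) / 5.5 = 6
  t = (30 x 10 + 267) / 5.5 = 103.09 (outside (0, 60))
Valid solutions in (0, 60): {6, 37.64} minutes.
The first occurrence is t = 6 minutes.
The hands form a 93-degree angle at 6 minutes past 10:00.

Final answer: 6 minutes past 10:00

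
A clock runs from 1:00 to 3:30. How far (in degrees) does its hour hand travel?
The hour hand moves 0.5 degrees per minute.
Time elapsed: 3:30 - 1:00 = 150 minutes
Angular displacement: 150 x 0.5 = 75 degrees

Final answer: 75 degrees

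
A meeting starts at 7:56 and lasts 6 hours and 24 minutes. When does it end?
Starting time: 7:56
Adding 24 minutes to 56 minutes: 56 + 24 = 80 minutes = 1 hour and 20 minutes
Adding 6 hours: 7 + 6 + 1 (carry) = 14 - 12 = 2
Final time: 2:20

Final answer: 2:20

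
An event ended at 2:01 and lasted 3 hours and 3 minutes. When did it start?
Starting time: 2:01 = 121 total minutes past 12:00
Subtracting: 3 hours and 3 minutes = 183 minutes
121 - 183 = -62 (negative, add 12 hours = 720) = 658 minutes
= 10 hours and 58 minutes past 12:00 = 10:58

Final answer: 10:58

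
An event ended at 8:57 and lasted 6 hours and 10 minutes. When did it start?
Starting time: 8:57 = 537 total minutes past 12:00
Subtracting: 6 hours and 10 minutes = 370 minutes
537 - 370 = 167 minutes
= 2 hours and 47 minutes past 12:00 = 2:47

Final answer: 2:47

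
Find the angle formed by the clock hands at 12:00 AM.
Hour hand position: 0 x 30 + 0 x 0.5 = 0 degrees
Minute hand position: 0 x 6 = 0 degrees
Difference: |0 - 0| = 0 degrees
The angle between the hands is 0 degrees

Final answer: 0 degrees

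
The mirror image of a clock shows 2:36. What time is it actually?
Reflection across the vertical (12-6) axis maps a hand at angle A degrees to (360 - A) degrees, which sends a reading of T minutes past 12:00 to (720 - T) minutes past 12:00.
Mirror reads 2:36 = 156 minutes past 12:00.
Actual time: (720 - 156) mod 720 = 564 minutes = 9:24.

Final answer: 9:24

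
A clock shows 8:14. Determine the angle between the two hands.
Hour hand position: 8 x 30 + 14 x 0.5 = 247 degrees
Minute hand position: 14 x 6 = 84 degrees
Difference: |247 - 84| = 163 degrees
The angle between the hands is 163 degrees

Final answer: 163 degrees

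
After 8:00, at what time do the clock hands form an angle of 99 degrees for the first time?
At t minutes past 8:00, the hour hand is at 30 x 8 + 0.5t degrees and the minute hand is at 6t degrees.
The smaller angle between them is 99 degrees when |30H - 5.5t| = 99 or |30H - 5.5t| = 261.
With H = 8, solve 30 x 8 - 5.5t = +/- target for each target:
  t = (30 x 8 - 99) / 5.5 = 25.64
  t = (30 x 8 + 99) / 5.5 = 61.64 (outside (0, 60))
  t = (30 x 8 - 261) / 5.5 = -3.82 (outside (0, 60))
  t = (30 x 8 + 261) / 5.5 = 91.09 (outside (0, 60))
Valid solutions in (0, 60): {25.64} minutes.
The first occurrence is t = 25.64 minutes.
The hands form a 99-degree angle at 25.64 minutes past 8:00.

Final answer: 25.64 minutes past 8:00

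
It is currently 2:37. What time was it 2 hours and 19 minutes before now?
Starting time: 2:37 = 157 total minutes past 12:00
Subtracting: 2 hours and 19 minutes = 139 minutes
157 - 139 = 18 minutes
= 18 minutes past 12:00 = 12:18

Final answer: 12:18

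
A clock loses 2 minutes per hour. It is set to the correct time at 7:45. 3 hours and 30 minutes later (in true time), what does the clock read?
For every 60 true minutes, the faulty clock advances 60 - 2 = 58 minutes.
True elapsed: 3 hours and 30 minutes = 210 minutes.
Faulty clock advances: 210 x 58/60 = 203 minutes (drift: 7 minutes behind).
Shown time: 7:45 + 203 minutes = 11:08.

Final answer: 11:08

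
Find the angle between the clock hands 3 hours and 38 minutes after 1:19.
First find the time 3 hours and 38 minutes after 1:19.
Total minutes: 1 x 60 + 19 + 3 x 60 + 38 = 297.
297 mod 720 = 297 minutes = 4:57.
Now compute the angle at 4:57:
Hour hand: 4 x 30 + 57 x 0.5 = 148.5 degrees
Minute hand: 57 x 6 = 342 degrees
Difference: |148.5 - 342| = 193.5 degrees
Smaller angle: 360 - 193.5 = 166.5 degrees

Final answer: 166.5 degrees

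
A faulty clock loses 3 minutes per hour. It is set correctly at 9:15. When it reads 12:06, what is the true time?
For every 60 true minutes, the faulty clock advances 57 minutes, so 1 faulty-clock minute corresponds to 60/57 true minutes.
From 9:15 to 12:06 on the faulty dial is 171 minutes.
True elapsed: 171 x 60/57 = 180 minutes = 3 hours.
True time: 9:15 + 3 hours = 12:15.

Final answer: 12:15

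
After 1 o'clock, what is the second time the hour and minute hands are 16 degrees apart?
At t minutes past 1:00, the hour hand is at 30 x 1 + 0.5t degrees and the minute hand is at 6t degrees.
The smaller angle between them is 16 degrees when |30H - 5.5t| = 16 or |30H - 5.5t| = 344.
With H = 1, solve 30 x 1 - 5.5t = +/- target for each target:
  t = (30 x 1 - 16) / 5.5 = 2.55
  t = (30 x 1 + 16) / 5.5 = 8.36
  t = (30 x 1 - 344) / 5.5 = -57.09 (outside (0, 60))
  t = (30 x 1 + 344) / 5.5 = 68 (outside (0, 60))
Valid solutions in (0, 60): {2.55, 8.36} minutes.
The second occurrence is t = 8.36 minutes.
The hands form a 16-degree angle at 8.36 minutes past 1:00.

Final answer: 8.36 minutes past 1:00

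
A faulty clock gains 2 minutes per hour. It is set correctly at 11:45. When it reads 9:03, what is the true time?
For every 60 true minutes, the faulty clock advances 62 minutes, so 1 faulty-clock minute corresponds to 60/62 true minutes.
From 11:45 to 9:03 on the faulty dial is 558 minutes.
True elapsed: 558 x 60/62 = 540 minutes = 9 hours.
True time: 11:45 + 9 hours = 8:45.

Final answer: 8:45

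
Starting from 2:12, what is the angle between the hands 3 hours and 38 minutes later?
First find the time 3 hours and 38 minutes after 2:12.
Total minutes: 2 x 60 + 12 + 3 x 60 + 38 = 350.
350 mod 720 = 350 minutes = 5:50.
Now compute the angle at 5:50:
Hour hand: 5 x 30 + 50 x 0.5 = 175 degrees
Minute hand: 50 x 6 = 300 degrees
Difference: |175 - 300| = 125 degrees
The angle is 125 degrees

Final answer: 125 degrees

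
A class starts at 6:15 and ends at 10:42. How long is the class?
From 6:15 to 10:42:
(10 x 60 + 42) - (6 x 60 + 15) = 642 - 375 = 267 minutes
= 4 hours and 27 minutes

Final answer: 4 hours and 27 minutes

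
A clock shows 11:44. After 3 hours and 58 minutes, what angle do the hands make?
First find the time 3 hours and 58 minutes after 11:44.
Total minutes: 11 x 60 + 44 + 3 x 60 + 58 = 942.
942 mod 720 = 222 minutes = 3:42.
Now compute the angle at 3:42:
Hour hand: 3 x 30 + 42 x 0.5 = 111 degrees
Minute hand: 42 x 6 = 252 degrees
Difference: |111 - 252| = 141 degrees
The angle is 141 degrees

Final answer: 141 degrees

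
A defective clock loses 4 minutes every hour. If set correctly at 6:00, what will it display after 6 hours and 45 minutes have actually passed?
For every 60 true minutes, the faulty clock advances 60 - 4 = 56 minutes.
True elapsed: 6 hours and 45 minutes = 405 minutes.
Faulty clock advances: 405 x 56/60 = 378 minutes (drift: 27 minutes behind).
Shown time: 6:00 + 378 minutes = 12:18.

Final answer: 12:18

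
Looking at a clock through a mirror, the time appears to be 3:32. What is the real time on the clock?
Reflection across the vertical (12-6) axis maps a hand at angle A degrees to (360 - A) degrees, which sends a reading of T minutes past 12:00 to (720 - T) minutes past 12:00.
Mirror reads 3:32 = 212 minutes past 12:00.
Actual time: (720 - 212) mod 720 = 508 minutes = 8:28.

Final answer: 8:28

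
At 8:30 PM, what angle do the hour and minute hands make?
Hour hand position: 8 x 30 + 30 x 0.5 = 255 degrees
Minute hand position: 30 x 6 = 180 degrees
Difference: |255 - 180| = 75 degrees
The angle between the hands is 75 degrees

Final answer: 75 degrees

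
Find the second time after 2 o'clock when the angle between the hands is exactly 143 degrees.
At t minutes past 2:00, the hour hand is at 30 x 2 + 0.5t degrees and the minute hand is at 6t degrees.
The smaller angle between them is 143 degrees when |30H - 5.5t| = 143 or |30H - 5.5t| = 217.
With H = 2, solve 30 x 2 - 5.5t = +/- target for each target:
  t = (30 x 2 - 143) / 5.5 = -15.09 (outside (0, 60))
  t = (30 x 2 + 143) / 5.5 = 36.91
  t = (30 x 2 - 217) / 5.5 = -28.55 (outside (0, 60))
  t = (30 x 2 + 217) / 5.5 = 50.36
Valid solutions in (0, 60): {36.91, 50.36} minutes.
The second occurrence is t = 50.36 minutes.
The hands form a 143-degree angle at 50.36 minutes past 2:00.

Final answer: 50.36 minutes past 2:00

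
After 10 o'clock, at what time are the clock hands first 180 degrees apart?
For hands to be 180 degrees apart: |30H - 5.5t| = 180
With H = 10: t = (30 x 10 + 180)/5.5 = 87.27 or t = (30 x 10 - 180)/5.5 = 21.82
First valid solution (0 < t < 60): t = 21.82 minutes
The hands are opposite at 21.82 minutes past 10:00.

Final answer: 21.82 minutes past 10:00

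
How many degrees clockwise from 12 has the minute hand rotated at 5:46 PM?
The minute hand moves 6 degrees per minute.
At 5:46: 46 x 6 = 276 degrees

Final answer: 276 degrees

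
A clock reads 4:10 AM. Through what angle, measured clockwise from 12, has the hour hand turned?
The hour hand moves 30 degrees per hour and 0.5 degrees per minute.
At 4:10: (4) x 30 + 10 x 0.5 = 120 + 5 = 125 degrees

Final answer: 125 degrees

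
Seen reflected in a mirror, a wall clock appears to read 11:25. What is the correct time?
Reflection across the vertical (12-6) axis maps a hand at angle A degrees to (360 - A) degrees, which sends a reading of T minutes past 12:00 to (720 - T) minutes past 12:00.
Mirror reads 11:25 = 685 minutes past 12:00.
Actual time: (720 - 685) mod 720 = 35 minutes = 12:35.

Final answer: 12:35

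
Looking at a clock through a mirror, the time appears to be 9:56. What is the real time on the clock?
Reflection across the vertical (12-6) axis maps a hand at angle A degrees to (360 - A) degrees, which sends a reading of T minutes past 12:00 to (720 - T) minutes past 12:00.
Mirror reads 9:56 = 596 minutes past 12:00.
Actual time: (720 - 596) mod 720 = 124 minutes = 2:04.

Final answer: 2:04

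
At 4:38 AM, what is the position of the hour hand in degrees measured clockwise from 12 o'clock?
The hour hand moves 30 degrees per hour and 0.5 degrees per minute.
At 4:38: (4) x 30 + 38 x 0.5 = 120 + 19 = 139 degrees

Final answer: 139 degrees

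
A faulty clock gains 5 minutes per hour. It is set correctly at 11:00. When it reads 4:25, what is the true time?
For every 60 true minutes, the faulty clock advances 65 minutes, so 1 faulty-clock minute corresponds to 60/65 true minutes.
From 11:00 to 4:25 on the faulty dial is 325 minutes.
True elapsed: 325 x 60/65 = 300 minutes = 5 hours.
True time: 11:00 + 5 hours = 4:00.

Final answer: 4:00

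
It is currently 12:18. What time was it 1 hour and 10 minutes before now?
Starting time: 12:18 = 18 total minutes past 12:00
Subtracting: 1 hour and 10 minutes = 70 minutes
18 - 70 = -52 (negative, add 12 hours = 720) = 668 minutes
= 11 hours and 8 minutes past 12:00 = 11:08

Final answer: 11:08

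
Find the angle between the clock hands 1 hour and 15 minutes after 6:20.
First find the time 1 hour and 15 minutes after 6:20.
Total minutes: 6 x 60 + 20 + 1 x 60 + 15 = 455.
455 mod 720 = 455 minutes = 7:35.
Now compute the angle at 7:35:
Hour hand: 7 x 30 + 35 x 0.5 = 227.5 degrees
Minute hand: 35 x 6 = 210 degrees
Difference: |227.5 - 210| = 17.5 degrees
The angle is 17.5 degrees

Final answer: 17.5 degrees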